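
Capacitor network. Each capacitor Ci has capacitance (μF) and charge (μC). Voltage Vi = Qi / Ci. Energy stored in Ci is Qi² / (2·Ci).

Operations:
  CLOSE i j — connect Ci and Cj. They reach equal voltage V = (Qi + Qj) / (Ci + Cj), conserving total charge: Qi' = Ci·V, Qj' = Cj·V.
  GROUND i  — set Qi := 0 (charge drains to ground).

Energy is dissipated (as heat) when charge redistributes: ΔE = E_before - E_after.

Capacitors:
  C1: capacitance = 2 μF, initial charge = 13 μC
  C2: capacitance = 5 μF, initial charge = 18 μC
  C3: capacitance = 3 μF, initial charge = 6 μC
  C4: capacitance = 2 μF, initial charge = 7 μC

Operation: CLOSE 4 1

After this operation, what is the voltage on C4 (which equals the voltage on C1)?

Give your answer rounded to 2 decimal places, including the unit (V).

Initial: C1(2μF, Q=13μC, V=6.50V), C2(5μF, Q=18μC, V=3.60V), C3(3μF, Q=6μC, V=2.00V), C4(2μF, Q=7μC, V=3.50V)
Op 1: CLOSE 4-1: Q_total=20.00, C_total=4.00, V=5.00; Q4=10.00, Q1=10.00; dissipated=4.500

Answer: 5.00 V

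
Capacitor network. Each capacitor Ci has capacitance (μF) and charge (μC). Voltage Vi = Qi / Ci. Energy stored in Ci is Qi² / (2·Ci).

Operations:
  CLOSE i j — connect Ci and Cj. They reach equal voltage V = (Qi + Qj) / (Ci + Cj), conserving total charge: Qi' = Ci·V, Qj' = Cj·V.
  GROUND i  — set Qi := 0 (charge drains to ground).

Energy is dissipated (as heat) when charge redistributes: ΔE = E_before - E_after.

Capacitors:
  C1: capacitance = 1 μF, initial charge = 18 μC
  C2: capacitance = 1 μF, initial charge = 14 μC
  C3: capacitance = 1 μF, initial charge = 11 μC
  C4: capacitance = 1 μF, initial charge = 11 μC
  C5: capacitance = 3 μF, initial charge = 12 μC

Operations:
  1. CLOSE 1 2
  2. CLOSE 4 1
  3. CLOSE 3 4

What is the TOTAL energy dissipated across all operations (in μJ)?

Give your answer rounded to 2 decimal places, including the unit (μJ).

Initial: C1(1μF, Q=18μC, V=18.00V), C2(1μF, Q=14μC, V=14.00V), C3(1μF, Q=11μC, V=11.00V), C4(1μF, Q=11μC, V=11.00V), C5(3μF, Q=12μC, V=4.00V)
Op 1: CLOSE 1-2: Q_total=32.00, C_total=2.00, V=16.00; Q1=16.00, Q2=16.00; dissipated=4.000
Op 2: CLOSE 4-1: Q_total=27.00, C_total=2.00, V=13.50; Q4=13.50, Q1=13.50; dissipated=6.250
Op 3: CLOSE 3-4: Q_total=24.50, C_total=2.00, V=12.25; Q3=12.25, Q4=12.25; dissipated=1.562
Total dissipated: 11.812 μJ

Answer: 11.81 μJ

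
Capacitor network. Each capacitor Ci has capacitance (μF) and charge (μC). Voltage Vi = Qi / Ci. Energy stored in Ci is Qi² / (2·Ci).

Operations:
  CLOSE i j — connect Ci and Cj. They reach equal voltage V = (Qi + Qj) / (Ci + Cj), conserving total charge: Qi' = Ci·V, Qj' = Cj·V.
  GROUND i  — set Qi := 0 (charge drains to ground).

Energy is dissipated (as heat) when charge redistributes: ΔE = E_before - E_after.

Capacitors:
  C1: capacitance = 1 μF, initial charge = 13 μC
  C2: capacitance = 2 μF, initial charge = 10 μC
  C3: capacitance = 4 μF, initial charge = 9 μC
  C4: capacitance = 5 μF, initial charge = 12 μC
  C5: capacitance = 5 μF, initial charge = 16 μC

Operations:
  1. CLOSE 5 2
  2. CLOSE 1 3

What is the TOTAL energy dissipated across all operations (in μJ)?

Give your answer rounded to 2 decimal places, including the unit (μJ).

Answer: 48.54 μJ

Derivation:
Initial: C1(1μF, Q=13μC, V=13.00V), C2(2μF, Q=10μC, V=5.00V), C3(4μF, Q=9μC, V=2.25V), C4(5μF, Q=12μC, V=2.40V), C5(5μF, Q=16μC, V=3.20V)
Op 1: CLOSE 5-2: Q_total=26.00, C_total=7.00, V=3.71; Q5=18.57, Q2=7.43; dissipated=2.314
Op 2: CLOSE 1-3: Q_total=22.00, C_total=5.00, V=4.40; Q1=4.40, Q3=17.60; dissipated=46.225
Total dissipated: 48.539 μJ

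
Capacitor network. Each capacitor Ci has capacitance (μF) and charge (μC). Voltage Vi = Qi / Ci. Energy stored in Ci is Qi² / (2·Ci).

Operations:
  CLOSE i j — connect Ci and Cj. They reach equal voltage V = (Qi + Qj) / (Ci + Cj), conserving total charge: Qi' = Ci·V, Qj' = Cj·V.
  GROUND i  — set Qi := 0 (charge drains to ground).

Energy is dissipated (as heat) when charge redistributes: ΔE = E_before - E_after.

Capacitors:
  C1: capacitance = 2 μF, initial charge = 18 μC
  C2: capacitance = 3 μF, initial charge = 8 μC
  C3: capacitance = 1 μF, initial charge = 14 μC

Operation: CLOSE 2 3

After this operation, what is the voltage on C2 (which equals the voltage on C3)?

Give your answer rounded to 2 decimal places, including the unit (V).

Initial: C1(2μF, Q=18μC, V=9.00V), C2(3μF, Q=8μC, V=2.67V), C3(1μF, Q=14μC, V=14.00V)
Op 1: CLOSE 2-3: Q_total=22.00, C_total=4.00, V=5.50; Q2=16.50, Q3=5.50; dissipated=48.167

Answer: 5.50 V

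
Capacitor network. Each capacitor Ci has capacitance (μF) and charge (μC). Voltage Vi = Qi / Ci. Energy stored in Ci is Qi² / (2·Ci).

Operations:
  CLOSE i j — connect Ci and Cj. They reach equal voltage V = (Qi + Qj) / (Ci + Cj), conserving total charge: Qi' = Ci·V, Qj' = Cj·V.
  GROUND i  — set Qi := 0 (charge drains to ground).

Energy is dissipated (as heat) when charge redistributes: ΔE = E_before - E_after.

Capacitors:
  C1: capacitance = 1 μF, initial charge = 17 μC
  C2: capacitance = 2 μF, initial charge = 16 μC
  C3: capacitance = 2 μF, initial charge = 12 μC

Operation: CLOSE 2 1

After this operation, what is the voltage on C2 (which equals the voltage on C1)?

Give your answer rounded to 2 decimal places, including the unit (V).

Initial: C1(1μF, Q=17μC, V=17.00V), C2(2μF, Q=16μC, V=8.00V), C3(2μF, Q=12μC, V=6.00V)
Op 1: CLOSE 2-1: Q_total=33.00, C_total=3.00, V=11.00; Q2=22.00, Q1=11.00; dissipated=27.000

Answer: 11.00 V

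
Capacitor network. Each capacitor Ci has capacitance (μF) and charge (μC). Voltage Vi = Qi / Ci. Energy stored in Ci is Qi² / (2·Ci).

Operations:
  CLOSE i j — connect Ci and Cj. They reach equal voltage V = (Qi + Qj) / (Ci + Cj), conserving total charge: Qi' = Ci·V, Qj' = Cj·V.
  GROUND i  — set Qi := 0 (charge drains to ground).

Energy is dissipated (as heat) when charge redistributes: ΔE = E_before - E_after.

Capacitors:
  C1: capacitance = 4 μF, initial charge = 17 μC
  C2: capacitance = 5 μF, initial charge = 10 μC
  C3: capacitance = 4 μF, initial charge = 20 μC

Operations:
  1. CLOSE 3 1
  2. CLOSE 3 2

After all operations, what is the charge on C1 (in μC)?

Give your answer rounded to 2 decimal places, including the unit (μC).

Answer: 18.50 μC

Derivation:
Initial: C1(4μF, Q=17μC, V=4.25V), C2(5μF, Q=10μC, V=2.00V), C3(4μF, Q=20μC, V=5.00V)
Op 1: CLOSE 3-1: Q_total=37.00, C_total=8.00, V=4.62; Q3=18.50, Q1=18.50; dissipated=0.562
Op 2: CLOSE 3-2: Q_total=28.50, C_total=9.00, V=3.17; Q3=12.67, Q2=15.83; dissipated=7.656
Final charges: Q1=18.50, Q2=15.83, Q3=12.67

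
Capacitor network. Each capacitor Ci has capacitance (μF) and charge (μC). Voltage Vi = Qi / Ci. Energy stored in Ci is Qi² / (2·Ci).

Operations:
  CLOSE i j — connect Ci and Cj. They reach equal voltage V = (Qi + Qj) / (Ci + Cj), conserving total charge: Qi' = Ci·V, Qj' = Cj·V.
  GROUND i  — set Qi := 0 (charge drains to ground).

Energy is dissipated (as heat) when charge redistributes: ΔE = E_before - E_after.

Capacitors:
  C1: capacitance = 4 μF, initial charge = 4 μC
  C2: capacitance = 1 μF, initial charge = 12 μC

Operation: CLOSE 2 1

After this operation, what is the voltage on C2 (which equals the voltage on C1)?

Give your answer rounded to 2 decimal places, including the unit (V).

Initial: C1(4μF, Q=4μC, V=1.00V), C2(1μF, Q=12μC, V=12.00V)
Op 1: CLOSE 2-1: Q_total=16.00, C_total=5.00, V=3.20; Q2=3.20, Q1=12.80; dissipated=48.400

Answer: 3.20 V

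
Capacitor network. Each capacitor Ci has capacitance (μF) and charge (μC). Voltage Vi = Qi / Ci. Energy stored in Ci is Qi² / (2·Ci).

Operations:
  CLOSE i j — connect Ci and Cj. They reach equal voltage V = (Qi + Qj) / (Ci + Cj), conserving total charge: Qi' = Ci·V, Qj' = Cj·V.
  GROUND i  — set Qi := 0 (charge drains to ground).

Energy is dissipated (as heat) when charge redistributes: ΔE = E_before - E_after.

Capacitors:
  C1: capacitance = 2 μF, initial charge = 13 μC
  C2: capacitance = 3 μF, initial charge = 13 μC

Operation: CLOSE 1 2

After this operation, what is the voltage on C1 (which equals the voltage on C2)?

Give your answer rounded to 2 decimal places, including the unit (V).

Initial: C1(2μF, Q=13μC, V=6.50V), C2(3μF, Q=13μC, V=4.33V)
Op 1: CLOSE 1-2: Q_total=26.00, C_total=5.00, V=5.20; Q1=10.40, Q2=15.60; dissipated=2.817

Answer: 5.20 V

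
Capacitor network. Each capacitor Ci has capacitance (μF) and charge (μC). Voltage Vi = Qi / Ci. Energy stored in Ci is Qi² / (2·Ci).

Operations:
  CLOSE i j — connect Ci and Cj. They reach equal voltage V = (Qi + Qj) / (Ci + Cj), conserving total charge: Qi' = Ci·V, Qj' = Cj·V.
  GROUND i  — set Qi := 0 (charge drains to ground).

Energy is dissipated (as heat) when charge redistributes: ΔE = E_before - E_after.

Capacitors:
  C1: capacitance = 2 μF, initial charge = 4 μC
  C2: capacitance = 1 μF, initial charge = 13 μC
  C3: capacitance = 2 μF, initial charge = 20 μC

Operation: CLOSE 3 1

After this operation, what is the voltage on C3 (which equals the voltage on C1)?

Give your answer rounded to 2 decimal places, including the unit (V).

Answer: 6.00 V

Derivation:
Initial: C1(2μF, Q=4μC, V=2.00V), C2(1μF, Q=13μC, V=13.00V), C3(2μF, Q=20μC, V=10.00V)
Op 1: CLOSE 3-1: Q_total=24.00, C_total=4.00, V=6.00; Q3=12.00, Q1=12.00; dissipated=32.000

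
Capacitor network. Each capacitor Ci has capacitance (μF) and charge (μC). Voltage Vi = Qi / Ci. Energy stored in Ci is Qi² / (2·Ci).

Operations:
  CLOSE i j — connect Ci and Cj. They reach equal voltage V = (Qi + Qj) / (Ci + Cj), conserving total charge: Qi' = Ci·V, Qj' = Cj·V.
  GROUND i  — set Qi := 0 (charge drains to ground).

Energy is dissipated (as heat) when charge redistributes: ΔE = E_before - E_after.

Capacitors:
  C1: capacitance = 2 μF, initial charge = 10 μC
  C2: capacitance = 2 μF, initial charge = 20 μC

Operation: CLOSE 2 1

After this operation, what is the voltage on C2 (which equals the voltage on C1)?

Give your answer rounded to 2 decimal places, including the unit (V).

Initial: C1(2μF, Q=10μC, V=5.00V), C2(2μF, Q=20μC, V=10.00V)
Op 1: CLOSE 2-1: Q_total=30.00, C_total=4.00, V=7.50; Q2=15.00, Q1=15.00; dissipated=12.500

Answer: 7.50 V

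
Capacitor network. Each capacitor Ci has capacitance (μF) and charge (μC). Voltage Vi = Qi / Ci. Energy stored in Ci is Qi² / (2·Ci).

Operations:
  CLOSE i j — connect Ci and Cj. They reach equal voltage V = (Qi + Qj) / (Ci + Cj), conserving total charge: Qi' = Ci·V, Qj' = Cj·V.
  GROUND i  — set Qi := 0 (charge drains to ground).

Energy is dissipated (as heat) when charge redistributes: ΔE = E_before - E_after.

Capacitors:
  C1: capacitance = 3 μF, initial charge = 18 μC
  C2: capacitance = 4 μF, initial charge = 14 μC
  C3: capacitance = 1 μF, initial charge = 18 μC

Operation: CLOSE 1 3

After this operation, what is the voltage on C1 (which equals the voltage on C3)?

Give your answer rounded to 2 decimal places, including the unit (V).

Answer: 9.00 V

Derivation:
Initial: C1(3μF, Q=18μC, V=6.00V), C2(4μF, Q=14μC, V=3.50V), C3(1μF, Q=18μC, V=18.00V)
Op 1: CLOSE 1-3: Q_total=36.00, C_total=4.00, V=9.00; Q1=27.00, Q3=9.00; dissipated=54.000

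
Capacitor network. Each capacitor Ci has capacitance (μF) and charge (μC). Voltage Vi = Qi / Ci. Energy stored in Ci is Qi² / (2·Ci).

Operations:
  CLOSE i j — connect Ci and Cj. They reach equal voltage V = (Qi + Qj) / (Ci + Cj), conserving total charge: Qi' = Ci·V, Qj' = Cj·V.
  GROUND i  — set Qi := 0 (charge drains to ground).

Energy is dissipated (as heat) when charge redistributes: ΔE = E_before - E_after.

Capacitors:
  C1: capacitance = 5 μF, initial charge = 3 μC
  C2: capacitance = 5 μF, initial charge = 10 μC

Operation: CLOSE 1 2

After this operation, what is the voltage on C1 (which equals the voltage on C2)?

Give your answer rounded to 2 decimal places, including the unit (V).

Answer: 1.30 V

Derivation:
Initial: C1(5μF, Q=3μC, V=0.60V), C2(5μF, Q=10μC, V=2.00V)
Op 1: CLOSE 1-2: Q_total=13.00, C_total=10.00, V=1.30; Q1=6.50, Q2=6.50; dissipated=2.450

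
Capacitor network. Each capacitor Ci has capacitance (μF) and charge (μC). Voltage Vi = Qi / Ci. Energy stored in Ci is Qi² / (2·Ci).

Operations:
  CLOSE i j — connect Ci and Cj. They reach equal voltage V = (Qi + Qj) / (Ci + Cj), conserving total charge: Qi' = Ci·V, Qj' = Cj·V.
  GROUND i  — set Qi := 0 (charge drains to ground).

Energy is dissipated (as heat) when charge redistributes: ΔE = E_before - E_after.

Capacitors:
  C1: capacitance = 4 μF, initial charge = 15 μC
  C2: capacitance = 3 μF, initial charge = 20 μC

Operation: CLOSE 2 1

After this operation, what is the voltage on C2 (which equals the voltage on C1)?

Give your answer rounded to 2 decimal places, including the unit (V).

Answer: 5.00 V

Derivation:
Initial: C1(4μF, Q=15μC, V=3.75V), C2(3μF, Q=20μC, V=6.67V)
Op 1: CLOSE 2-1: Q_total=35.00, C_total=7.00, V=5.00; Q2=15.00, Q1=20.00; dissipated=7.292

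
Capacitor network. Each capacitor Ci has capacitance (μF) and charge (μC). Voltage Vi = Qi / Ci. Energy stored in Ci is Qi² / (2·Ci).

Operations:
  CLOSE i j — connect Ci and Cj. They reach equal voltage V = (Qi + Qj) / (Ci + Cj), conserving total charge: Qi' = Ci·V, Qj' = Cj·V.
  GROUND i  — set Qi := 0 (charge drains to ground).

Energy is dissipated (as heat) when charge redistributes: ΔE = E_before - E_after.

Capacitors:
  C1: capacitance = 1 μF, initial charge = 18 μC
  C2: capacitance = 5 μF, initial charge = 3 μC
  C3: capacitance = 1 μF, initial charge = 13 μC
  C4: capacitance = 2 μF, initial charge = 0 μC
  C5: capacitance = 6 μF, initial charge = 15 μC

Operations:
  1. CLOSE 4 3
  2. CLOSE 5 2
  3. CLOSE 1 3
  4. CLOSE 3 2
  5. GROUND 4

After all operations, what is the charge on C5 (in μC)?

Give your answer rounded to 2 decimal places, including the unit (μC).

Answer: 9.82 μC

Derivation:
Initial: C1(1μF, Q=18μC, V=18.00V), C2(5μF, Q=3μC, V=0.60V), C3(1μF, Q=13μC, V=13.00V), C4(2μF, Q=0μC, V=0.00V), C5(6μF, Q=15μC, V=2.50V)
Op 1: CLOSE 4-3: Q_total=13.00, C_total=3.00, V=4.33; Q4=8.67, Q3=4.33; dissipated=56.333
Op 2: CLOSE 5-2: Q_total=18.00, C_total=11.00, V=1.64; Q5=9.82, Q2=8.18; dissipated=4.923
Op 3: CLOSE 1-3: Q_total=22.33, C_total=2.00, V=11.17; Q1=11.17, Q3=11.17; dissipated=46.694
Op 4: CLOSE 3-2: Q_total=19.35, C_total=6.00, V=3.22; Q3=3.22, Q2=16.12; dissipated=37.844
Op 5: GROUND 4: Q4=0; energy lost=18.778
Final charges: Q1=11.17, Q2=16.12, Q3=3.22, Q4=0.00, Q5=9.82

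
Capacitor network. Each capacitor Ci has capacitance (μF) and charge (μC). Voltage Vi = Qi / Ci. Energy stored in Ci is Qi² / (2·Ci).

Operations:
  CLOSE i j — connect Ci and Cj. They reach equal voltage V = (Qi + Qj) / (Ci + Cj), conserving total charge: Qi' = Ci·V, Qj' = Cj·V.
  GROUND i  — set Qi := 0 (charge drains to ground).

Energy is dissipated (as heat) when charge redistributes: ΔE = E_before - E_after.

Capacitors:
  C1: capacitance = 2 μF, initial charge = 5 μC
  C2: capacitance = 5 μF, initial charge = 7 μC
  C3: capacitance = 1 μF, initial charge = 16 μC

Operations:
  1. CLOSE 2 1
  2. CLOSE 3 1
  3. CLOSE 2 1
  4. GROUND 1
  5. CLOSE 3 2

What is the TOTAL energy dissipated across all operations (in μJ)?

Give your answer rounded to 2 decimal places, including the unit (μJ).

Answer: 99.36 μJ

Derivation:
Initial: C1(2μF, Q=5μC, V=2.50V), C2(5μF, Q=7μC, V=1.40V), C3(1μF, Q=16μC, V=16.00V)
Op 1: CLOSE 2-1: Q_total=12.00, C_total=7.00, V=1.71; Q2=8.57, Q1=3.43; dissipated=0.864
Op 2: CLOSE 3-1: Q_total=19.43, C_total=3.00, V=6.48; Q3=6.48, Q1=12.95; dissipated=68.027
Op 3: CLOSE 2-1: Q_total=21.52, C_total=7.00, V=3.07; Q2=15.37, Q1=6.15; dissipated=16.197
Op 4: GROUND 1: Q1=0; energy lost=9.455
Op 5: CLOSE 3-2: Q_total=21.85, C_total=6.00, V=3.64; Q3=3.64, Q2=18.21; dissipated=4.821
Total dissipated: 99.364 μJ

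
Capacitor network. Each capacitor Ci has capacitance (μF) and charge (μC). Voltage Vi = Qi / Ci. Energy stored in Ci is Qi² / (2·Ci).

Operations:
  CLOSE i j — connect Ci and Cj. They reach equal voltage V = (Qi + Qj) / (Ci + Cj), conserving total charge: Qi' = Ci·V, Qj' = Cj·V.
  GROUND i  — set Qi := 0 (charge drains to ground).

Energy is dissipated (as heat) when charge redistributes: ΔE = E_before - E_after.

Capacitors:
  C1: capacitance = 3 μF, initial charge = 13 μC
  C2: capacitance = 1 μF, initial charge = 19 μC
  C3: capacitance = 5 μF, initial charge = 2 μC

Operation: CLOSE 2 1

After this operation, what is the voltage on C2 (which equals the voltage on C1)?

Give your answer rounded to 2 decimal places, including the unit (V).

Answer: 8.00 V

Derivation:
Initial: C1(3μF, Q=13μC, V=4.33V), C2(1μF, Q=19μC, V=19.00V), C3(5μF, Q=2μC, V=0.40V)
Op 1: CLOSE 2-1: Q_total=32.00, C_total=4.00, V=8.00; Q2=8.00, Q1=24.00; dissipated=80.667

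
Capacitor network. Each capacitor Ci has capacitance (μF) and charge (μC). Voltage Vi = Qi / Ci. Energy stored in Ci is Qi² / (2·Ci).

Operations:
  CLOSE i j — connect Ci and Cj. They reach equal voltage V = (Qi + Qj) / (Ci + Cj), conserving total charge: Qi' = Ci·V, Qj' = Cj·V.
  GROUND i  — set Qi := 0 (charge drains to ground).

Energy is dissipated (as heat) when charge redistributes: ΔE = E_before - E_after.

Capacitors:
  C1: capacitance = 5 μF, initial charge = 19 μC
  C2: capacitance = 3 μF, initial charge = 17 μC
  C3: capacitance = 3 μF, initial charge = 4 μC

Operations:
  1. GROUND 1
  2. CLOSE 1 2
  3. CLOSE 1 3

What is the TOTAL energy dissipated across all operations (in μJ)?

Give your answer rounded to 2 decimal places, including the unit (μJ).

Answer: 66.79 μJ

Derivation:
Initial: C1(5μF, Q=19μC, V=3.80V), C2(3μF, Q=17μC, V=5.67V), C3(3μF, Q=4μC, V=1.33V)
Op 1: GROUND 1: Q1=0; energy lost=36.100
Op 2: CLOSE 1-2: Q_total=17.00, C_total=8.00, V=2.12; Q1=10.62, Q2=6.38; dissipated=30.104
Op 3: CLOSE 1-3: Q_total=14.62, C_total=8.00, V=1.83; Q1=9.14, Q3=5.48; dissipated=0.588
Total dissipated: 66.792 μJ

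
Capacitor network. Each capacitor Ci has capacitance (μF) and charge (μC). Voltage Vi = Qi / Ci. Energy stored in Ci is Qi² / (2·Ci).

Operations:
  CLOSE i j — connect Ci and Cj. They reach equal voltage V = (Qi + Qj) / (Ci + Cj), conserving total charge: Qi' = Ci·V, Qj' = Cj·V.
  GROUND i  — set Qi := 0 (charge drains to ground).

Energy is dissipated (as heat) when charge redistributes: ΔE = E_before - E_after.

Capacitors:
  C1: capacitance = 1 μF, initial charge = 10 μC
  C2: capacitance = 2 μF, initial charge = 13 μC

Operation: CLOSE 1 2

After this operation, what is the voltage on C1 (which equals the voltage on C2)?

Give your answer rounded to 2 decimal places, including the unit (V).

Initial: C1(1μF, Q=10μC, V=10.00V), C2(2μF, Q=13μC, V=6.50V)
Op 1: CLOSE 1-2: Q_total=23.00, C_total=3.00, V=7.67; Q1=7.67, Q2=15.33; dissipated=4.083

Answer: 7.67 V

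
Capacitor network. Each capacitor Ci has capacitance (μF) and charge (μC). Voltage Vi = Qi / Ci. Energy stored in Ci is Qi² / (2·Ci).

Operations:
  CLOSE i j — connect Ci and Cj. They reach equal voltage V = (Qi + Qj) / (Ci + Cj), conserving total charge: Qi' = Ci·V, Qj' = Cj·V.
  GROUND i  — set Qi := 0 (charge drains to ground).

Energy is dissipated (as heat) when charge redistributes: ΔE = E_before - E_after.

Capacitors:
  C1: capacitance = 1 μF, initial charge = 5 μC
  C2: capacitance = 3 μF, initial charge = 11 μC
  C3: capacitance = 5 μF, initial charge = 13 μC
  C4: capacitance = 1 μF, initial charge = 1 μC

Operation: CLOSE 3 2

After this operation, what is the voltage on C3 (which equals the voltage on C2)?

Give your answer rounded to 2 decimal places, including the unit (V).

Answer: 3.00 V

Derivation:
Initial: C1(1μF, Q=5μC, V=5.00V), C2(3μF, Q=11μC, V=3.67V), C3(5μF, Q=13μC, V=2.60V), C4(1μF, Q=1μC, V=1.00V)
Op 1: CLOSE 3-2: Q_total=24.00, C_total=8.00, V=3.00; Q3=15.00, Q2=9.00; dissipated=1.067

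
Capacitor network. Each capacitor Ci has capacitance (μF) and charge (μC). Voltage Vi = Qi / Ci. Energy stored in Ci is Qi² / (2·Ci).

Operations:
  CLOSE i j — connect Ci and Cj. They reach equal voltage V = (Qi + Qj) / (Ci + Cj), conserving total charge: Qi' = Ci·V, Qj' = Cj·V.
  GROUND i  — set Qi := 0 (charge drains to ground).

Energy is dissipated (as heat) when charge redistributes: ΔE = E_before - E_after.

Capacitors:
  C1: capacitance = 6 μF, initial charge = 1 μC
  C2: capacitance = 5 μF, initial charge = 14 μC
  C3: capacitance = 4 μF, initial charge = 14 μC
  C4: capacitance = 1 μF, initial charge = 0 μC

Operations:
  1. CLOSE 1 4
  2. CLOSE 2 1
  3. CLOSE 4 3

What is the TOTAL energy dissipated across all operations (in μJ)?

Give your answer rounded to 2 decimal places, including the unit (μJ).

Initial: C1(6μF, Q=1μC, V=0.17V), C2(5μF, Q=14μC, V=2.80V), C3(4μF, Q=14μC, V=3.50V), C4(1μF, Q=0μC, V=0.00V)
Op 1: CLOSE 1-4: Q_total=1.00, C_total=7.00, V=0.14; Q1=0.86, Q4=0.14; dissipated=0.012
Op 2: CLOSE 2-1: Q_total=14.86, C_total=11.00, V=1.35; Q2=6.75, Q1=8.10; dissipated=9.628
Op 3: CLOSE 4-3: Q_total=14.14, C_total=5.00, V=2.83; Q4=2.83, Q3=11.31; dissipated=4.508
Total dissipated: 14.148 μJ

Answer: 14.15 μJ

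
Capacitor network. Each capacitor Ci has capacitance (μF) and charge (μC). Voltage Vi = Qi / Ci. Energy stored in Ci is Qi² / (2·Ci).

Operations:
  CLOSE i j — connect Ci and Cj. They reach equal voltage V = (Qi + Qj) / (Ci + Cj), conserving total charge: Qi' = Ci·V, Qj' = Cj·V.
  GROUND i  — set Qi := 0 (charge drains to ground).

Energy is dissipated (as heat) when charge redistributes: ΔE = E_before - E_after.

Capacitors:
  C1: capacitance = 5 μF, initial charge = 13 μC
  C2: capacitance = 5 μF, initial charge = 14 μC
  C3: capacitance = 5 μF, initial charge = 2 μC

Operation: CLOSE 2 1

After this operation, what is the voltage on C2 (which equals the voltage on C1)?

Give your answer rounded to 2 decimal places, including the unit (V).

Initial: C1(5μF, Q=13μC, V=2.60V), C2(5μF, Q=14μC, V=2.80V), C3(5μF, Q=2μC, V=0.40V)
Op 1: CLOSE 2-1: Q_total=27.00, C_total=10.00, V=2.70; Q2=13.50, Q1=13.50; dissipated=0.050

Answer: 2.70 V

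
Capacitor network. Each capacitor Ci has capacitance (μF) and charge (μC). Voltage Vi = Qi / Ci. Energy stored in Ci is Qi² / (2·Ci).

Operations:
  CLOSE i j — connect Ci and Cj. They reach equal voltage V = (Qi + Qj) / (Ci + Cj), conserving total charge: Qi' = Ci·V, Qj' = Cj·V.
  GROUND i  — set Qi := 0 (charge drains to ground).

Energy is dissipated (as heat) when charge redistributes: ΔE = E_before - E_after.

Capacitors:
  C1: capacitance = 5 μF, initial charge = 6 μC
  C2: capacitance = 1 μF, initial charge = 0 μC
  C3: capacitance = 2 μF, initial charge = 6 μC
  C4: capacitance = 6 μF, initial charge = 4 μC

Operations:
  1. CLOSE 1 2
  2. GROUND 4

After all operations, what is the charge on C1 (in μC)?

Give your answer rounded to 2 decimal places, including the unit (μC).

Initial: C1(5μF, Q=6μC, V=1.20V), C2(1μF, Q=0μC, V=0.00V), C3(2μF, Q=6μC, V=3.00V), C4(6μF, Q=4μC, V=0.67V)
Op 1: CLOSE 1-2: Q_total=6.00, C_total=6.00, V=1.00; Q1=5.00, Q2=1.00; dissipated=0.600
Op 2: GROUND 4: Q4=0; energy lost=1.333
Final charges: Q1=5.00, Q2=1.00, Q3=6.00, Q4=0.00

Answer: 5.00 μC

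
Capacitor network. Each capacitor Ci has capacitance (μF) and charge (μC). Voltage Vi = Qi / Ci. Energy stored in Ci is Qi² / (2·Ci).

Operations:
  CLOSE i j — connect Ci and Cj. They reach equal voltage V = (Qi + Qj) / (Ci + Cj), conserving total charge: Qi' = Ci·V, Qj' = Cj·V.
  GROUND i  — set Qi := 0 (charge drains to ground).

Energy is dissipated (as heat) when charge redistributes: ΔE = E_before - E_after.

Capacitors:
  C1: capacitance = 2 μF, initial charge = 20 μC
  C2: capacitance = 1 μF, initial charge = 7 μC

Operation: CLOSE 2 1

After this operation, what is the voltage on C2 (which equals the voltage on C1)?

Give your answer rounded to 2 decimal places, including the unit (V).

Initial: C1(2μF, Q=20μC, V=10.00V), C2(1μF, Q=7μC, V=7.00V)
Op 1: CLOSE 2-1: Q_total=27.00, C_total=3.00, V=9.00; Q2=9.00, Q1=18.00; dissipated=3.000

Answer: 9.00 V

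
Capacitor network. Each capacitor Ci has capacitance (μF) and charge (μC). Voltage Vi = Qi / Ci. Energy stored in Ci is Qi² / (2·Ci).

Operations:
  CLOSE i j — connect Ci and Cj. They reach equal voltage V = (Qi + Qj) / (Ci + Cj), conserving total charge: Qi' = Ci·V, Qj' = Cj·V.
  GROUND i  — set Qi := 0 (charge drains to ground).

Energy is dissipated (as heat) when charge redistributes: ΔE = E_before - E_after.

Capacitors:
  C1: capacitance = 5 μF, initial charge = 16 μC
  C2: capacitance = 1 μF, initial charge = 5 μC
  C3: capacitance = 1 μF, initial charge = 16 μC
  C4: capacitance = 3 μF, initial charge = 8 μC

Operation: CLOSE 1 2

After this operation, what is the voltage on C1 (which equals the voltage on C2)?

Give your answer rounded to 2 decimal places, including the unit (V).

Answer: 3.50 V

Derivation:
Initial: C1(5μF, Q=16μC, V=3.20V), C2(1μF, Q=5μC, V=5.00V), C3(1μF, Q=16μC, V=16.00V), C4(3μF, Q=8μC, V=2.67V)
Op 1: CLOSE 1-2: Q_total=21.00, C_total=6.00, V=3.50; Q1=17.50, Q2=3.50; dissipated=1.350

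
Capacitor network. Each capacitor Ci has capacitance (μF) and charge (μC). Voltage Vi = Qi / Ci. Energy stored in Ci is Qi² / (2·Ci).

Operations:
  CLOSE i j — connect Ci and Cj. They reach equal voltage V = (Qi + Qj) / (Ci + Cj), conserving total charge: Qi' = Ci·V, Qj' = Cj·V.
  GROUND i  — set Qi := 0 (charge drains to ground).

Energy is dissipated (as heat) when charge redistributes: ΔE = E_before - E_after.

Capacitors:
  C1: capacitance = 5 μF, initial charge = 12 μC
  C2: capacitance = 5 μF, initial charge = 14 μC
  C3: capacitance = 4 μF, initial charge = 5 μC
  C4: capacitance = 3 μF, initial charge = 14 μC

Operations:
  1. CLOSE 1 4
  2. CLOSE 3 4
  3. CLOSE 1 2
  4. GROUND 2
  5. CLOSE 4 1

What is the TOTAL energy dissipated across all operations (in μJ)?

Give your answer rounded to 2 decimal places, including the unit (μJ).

Answer: 32.16 μJ

Derivation:
Initial: C1(5μF, Q=12μC, V=2.40V), C2(5μF, Q=14μC, V=2.80V), C3(4μF, Q=5μC, V=1.25V), C4(3μF, Q=14μC, V=4.67V)
Op 1: CLOSE 1-4: Q_total=26.00, C_total=8.00, V=3.25; Q1=16.25, Q4=9.75; dissipated=4.817
Op 2: CLOSE 3-4: Q_total=14.75, C_total=7.00, V=2.11; Q3=8.43, Q4=6.32; dissipated=3.429
Op 3: CLOSE 1-2: Q_total=30.25, C_total=10.00, V=3.02; Q1=15.12, Q2=15.12; dissipated=0.253
Op 4: GROUND 2: Q2=0; energy lost=22.877
Op 5: CLOSE 4-1: Q_total=21.45, C_total=8.00, V=2.68; Q4=8.04, Q1=13.40; dissipated=0.790
Total dissipated: 32.165 μJ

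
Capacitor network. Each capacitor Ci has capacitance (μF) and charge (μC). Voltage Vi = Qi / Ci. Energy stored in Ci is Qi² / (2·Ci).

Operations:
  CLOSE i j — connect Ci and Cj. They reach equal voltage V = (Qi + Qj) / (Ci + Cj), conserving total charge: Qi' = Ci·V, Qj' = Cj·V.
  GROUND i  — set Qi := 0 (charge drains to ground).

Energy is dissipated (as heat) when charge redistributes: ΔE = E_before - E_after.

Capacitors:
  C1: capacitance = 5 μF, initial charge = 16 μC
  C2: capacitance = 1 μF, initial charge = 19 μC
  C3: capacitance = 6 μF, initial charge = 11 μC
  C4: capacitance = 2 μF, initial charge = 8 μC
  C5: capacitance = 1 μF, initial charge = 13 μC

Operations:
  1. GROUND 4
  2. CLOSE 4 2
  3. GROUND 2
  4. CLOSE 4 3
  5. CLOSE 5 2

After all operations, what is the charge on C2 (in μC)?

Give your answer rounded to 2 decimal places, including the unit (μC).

Answer: 6.50 μC

Derivation:
Initial: C1(5μF, Q=16μC, V=3.20V), C2(1μF, Q=19μC, V=19.00V), C3(6μF, Q=11μC, V=1.83V), C4(2μF, Q=8μC, V=4.00V), C5(1μF, Q=13μC, V=13.00V)
Op 1: GROUND 4: Q4=0; energy lost=16.000
Op 2: CLOSE 4-2: Q_total=19.00, C_total=3.00, V=6.33; Q4=12.67, Q2=6.33; dissipated=120.333
Op 3: GROUND 2: Q2=0; energy lost=20.056
Op 4: CLOSE 4-3: Q_total=23.67, C_total=8.00, V=2.96; Q4=5.92, Q3=17.75; dissipated=15.188
Op 5: CLOSE 5-2: Q_total=13.00, C_total=2.00, V=6.50; Q5=6.50, Q2=6.50; dissipated=42.250
Final charges: Q1=16.00, Q2=6.50, Q3=17.75, Q4=5.92, Q5=6.50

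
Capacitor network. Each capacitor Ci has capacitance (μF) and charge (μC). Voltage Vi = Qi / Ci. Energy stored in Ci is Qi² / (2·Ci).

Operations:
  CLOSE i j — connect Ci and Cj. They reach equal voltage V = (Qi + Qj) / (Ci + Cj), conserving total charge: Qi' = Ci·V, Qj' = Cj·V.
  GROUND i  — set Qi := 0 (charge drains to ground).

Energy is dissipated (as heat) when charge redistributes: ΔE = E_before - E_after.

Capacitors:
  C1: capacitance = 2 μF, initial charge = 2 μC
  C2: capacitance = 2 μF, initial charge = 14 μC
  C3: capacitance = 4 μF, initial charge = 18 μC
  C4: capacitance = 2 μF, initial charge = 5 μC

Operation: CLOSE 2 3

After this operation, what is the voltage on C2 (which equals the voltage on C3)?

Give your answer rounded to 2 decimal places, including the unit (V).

Initial: C1(2μF, Q=2μC, V=1.00V), C2(2μF, Q=14μC, V=7.00V), C3(4μF, Q=18μC, V=4.50V), C4(2μF, Q=5μC, V=2.50V)
Op 1: CLOSE 2-3: Q_total=32.00, C_total=6.00, V=5.33; Q2=10.67, Q3=21.33; dissipated=4.167

Answer: 5.33 V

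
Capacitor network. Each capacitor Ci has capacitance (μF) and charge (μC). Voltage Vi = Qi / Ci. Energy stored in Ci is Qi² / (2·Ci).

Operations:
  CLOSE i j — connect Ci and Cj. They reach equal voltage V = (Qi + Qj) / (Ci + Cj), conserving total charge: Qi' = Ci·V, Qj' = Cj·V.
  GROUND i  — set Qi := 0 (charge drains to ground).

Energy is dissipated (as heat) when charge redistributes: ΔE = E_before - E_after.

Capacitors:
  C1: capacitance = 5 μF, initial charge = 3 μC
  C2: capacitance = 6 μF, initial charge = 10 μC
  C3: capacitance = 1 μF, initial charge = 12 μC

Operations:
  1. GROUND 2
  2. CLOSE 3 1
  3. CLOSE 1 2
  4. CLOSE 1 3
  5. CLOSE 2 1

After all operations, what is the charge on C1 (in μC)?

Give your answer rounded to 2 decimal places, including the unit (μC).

Initial: C1(5μF, Q=3μC, V=0.60V), C2(6μF, Q=10μC, V=1.67V), C3(1μF, Q=12μC, V=12.00V)
Op 1: GROUND 2: Q2=0; energy lost=8.333
Op 2: CLOSE 3-1: Q_total=15.00, C_total=6.00, V=2.50; Q3=2.50, Q1=12.50; dissipated=54.150
Op 3: CLOSE 1-2: Q_total=12.50, C_total=11.00, V=1.14; Q1=5.68, Q2=6.82; dissipated=8.523
Op 4: CLOSE 1-3: Q_total=8.18, C_total=6.00, V=1.36; Q1=6.82, Q3=1.36; dissipated=0.775
Op 5: CLOSE 2-1: Q_total=13.64, C_total=11.00, V=1.24; Q2=7.44, Q1=6.20; dissipated=0.070
Final charges: Q1=6.20, Q2=7.44, Q3=1.36

Answer: 6.20 μC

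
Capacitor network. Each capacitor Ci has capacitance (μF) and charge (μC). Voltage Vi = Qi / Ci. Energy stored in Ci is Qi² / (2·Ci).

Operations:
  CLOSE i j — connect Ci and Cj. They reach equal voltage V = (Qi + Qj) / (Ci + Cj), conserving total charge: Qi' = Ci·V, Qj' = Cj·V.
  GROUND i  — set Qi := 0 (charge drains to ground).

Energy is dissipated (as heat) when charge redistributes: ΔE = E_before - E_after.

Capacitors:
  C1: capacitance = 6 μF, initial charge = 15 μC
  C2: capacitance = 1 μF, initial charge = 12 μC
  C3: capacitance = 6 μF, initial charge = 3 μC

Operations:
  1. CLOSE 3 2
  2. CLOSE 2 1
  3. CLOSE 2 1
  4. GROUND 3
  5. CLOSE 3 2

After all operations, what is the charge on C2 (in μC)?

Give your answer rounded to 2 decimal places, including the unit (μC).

Initial: C1(6μF, Q=15μC, V=2.50V), C2(1μF, Q=12μC, V=12.00V), C3(6μF, Q=3μC, V=0.50V)
Op 1: CLOSE 3-2: Q_total=15.00, C_total=7.00, V=2.14; Q3=12.86, Q2=2.14; dissipated=56.679
Op 2: CLOSE 2-1: Q_total=17.14, C_total=7.00, V=2.45; Q2=2.45, Q1=14.69; dissipated=0.055
Op 3: CLOSE 2-1: Q_total=17.14, C_total=7.00, V=2.45; Q2=2.45, Q1=14.69; dissipated=0.000
Op 4: GROUND 3: Q3=0; energy lost=13.776
Op 5: CLOSE 3-2: Q_total=2.45, C_total=7.00, V=0.35; Q3=2.10, Q2=0.35; dissipated=2.570
Final charges: Q1=14.69, Q2=0.35, Q3=2.10

Answer: 0.35 μC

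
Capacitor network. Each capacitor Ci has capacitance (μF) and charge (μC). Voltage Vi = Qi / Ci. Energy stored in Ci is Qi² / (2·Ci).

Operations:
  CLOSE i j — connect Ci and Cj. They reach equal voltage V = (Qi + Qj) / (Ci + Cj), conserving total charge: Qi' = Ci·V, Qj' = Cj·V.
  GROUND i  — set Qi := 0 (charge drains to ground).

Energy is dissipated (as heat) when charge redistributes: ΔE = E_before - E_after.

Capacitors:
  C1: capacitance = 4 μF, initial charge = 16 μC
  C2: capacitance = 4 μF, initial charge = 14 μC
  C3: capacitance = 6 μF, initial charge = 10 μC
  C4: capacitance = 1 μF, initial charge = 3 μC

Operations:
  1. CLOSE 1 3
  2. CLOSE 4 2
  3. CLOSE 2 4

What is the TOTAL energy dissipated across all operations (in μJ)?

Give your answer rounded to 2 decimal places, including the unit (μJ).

Initial: C1(4μF, Q=16μC, V=4.00V), C2(4μF, Q=14μC, V=3.50V), C3(6μF, Q=10μC, V=1.67V), C4(1μF, Q=3μC, V=3.00V)
Op 1: CLOSE 1-3: Q_total=26.00, C_total=10.00, V=2.60; Q1=10.40, Q3=15.60; dissipated=6.533
Op 2: CLOSE 4-2: Q_total=17.00, C_total=5.00, V=3.40; Q4=3.40, Q2=13.60; dissipated=0.100
Op 3: CLOSE 2-4: Q_total=17.00, C_total=5.00, V=3.40; Q2=13.60, Q4=3.40; dissipated=0.000
Total dissipated: 6.633 μJ

Answer: 6.63 μJ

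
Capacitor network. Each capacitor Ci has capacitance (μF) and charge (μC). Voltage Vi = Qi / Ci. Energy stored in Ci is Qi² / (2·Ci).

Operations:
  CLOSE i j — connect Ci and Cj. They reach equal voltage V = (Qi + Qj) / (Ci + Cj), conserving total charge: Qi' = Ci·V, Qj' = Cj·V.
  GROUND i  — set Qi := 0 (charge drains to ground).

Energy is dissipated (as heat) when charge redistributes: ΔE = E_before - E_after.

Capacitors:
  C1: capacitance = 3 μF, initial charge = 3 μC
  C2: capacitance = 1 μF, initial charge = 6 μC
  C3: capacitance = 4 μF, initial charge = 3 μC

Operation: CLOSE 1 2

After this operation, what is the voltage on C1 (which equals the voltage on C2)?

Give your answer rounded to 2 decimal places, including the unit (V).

Initial: C1(3μF, Q=3μC, V=1.00V), C2(1μF, Q=6μC, V=6.00V), C3(4μF, Q=3μC, V=0.75V)
Op 1: CLOSE 1-2: Q_total=9.00, C_total=4.00, V=2.25; Q1=6.75, Q2=2.25; dissipated=9.375

Answer: 2.25 V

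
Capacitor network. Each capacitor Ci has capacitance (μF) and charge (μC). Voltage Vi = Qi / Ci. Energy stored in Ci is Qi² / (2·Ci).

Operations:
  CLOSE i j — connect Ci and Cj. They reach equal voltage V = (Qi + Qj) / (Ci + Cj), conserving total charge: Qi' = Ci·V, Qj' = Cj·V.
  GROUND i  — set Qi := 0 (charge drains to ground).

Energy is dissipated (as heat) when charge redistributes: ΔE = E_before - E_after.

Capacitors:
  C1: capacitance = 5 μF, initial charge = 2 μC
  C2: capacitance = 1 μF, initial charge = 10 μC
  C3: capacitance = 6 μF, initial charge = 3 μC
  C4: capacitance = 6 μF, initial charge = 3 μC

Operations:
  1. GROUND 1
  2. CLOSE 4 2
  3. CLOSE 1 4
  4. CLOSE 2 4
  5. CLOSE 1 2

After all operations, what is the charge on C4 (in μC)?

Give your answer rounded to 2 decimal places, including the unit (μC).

Answer: 6.80 μC

Derivation:
Initial: C1(5μF, Q=2μC, V=0.40V), C2(1μF, Q=10μC, V=10.00V), C3(6μF, Q=3μC, V=0.50V), C4(6μF, Q=3μC, V=0.50V)
Op 1: GROUND 1: Q1=0; energy lost=0.400
Op 2: CLOSE 4-2: Q_total=13.00, C_total=7.00, V=1.86; Q4=11.14, Q2=1.86; dissipated=38.679
Op 3: CLOSE 1-4: Q_total=11.14, C_total=11.00, V=1.01; Q1=5.06, Q4=6.08; dissipated=4.703
Op 4: CLOSE 2-4: Q_total=7.94, C_total=7.00, V=1.13; Q2=1.13, Q4=6.80; dissipated=0.305
Op 5: CLOSE 1-2: Q_total=6.20, C_total=6.00, V=1.03; Q1=5.17, Q2=1.03; dissipated=0.006
Final charges: Q1=5.17, Q2=1.03, Q3=3.00, Q4=6.80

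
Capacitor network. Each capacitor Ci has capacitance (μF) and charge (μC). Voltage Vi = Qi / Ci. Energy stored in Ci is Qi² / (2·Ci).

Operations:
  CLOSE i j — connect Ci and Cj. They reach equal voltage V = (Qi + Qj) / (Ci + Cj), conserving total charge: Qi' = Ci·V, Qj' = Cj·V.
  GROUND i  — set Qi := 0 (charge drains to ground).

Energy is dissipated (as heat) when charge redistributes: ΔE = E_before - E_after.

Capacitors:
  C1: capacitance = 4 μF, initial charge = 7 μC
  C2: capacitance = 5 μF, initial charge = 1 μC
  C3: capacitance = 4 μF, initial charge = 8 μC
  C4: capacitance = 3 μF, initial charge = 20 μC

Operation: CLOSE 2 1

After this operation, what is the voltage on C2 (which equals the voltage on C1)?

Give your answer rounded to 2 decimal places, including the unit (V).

Initial: C1(4μF, Q=7μC, V=1.75V), C2(5μF, Q=1μC, V=0.20V), C3(4μF, Q=8μC, V=2.00V), C4(3μF, Q=20μC, V=6.67V)
Op 1: CLOSE 2-1: Q_total=8.00, C_total=9.00, V=0.89; Q2=4.44, Q1=3.56; dissipated=2.669

Answer: 0.89 V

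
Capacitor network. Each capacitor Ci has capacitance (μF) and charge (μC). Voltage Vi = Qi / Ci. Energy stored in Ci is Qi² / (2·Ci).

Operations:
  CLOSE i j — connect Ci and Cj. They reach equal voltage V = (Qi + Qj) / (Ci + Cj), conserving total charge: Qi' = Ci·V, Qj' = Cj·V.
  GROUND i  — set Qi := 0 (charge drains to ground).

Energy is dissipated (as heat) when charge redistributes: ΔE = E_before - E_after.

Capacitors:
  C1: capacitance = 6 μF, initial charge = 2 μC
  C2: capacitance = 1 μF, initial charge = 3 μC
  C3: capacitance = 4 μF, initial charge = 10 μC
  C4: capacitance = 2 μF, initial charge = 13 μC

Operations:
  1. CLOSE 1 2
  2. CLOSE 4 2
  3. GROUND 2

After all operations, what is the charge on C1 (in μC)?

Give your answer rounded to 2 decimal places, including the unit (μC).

Initial: C1(6μF, Q=2μC, V=0.33V), C2(1μF, Q=3μC, V=3.00V), C3(4μF, Q=10μC, V=2.50V), C4(2μF, Q=13μC, V=6.50V)
Op 1: CLOSE 1-2: Q_total=5.00, C_total=7.00, V=0.71; Q1=4.29, Q2=0.71; dissipated=3.048
Op 2: CLOSE 4-2: Q_total=13.71, C_total=3.00, V=4.57; Q4=9.14, Q2=4.57; dissipated=11.158
Op 3: GROUND 2: Q2=0; energy lost=10.449
Final charges: Q1=4.29, Q2=0.00, Q3=10.00, Q4=9.14

Answer: 4.29 μC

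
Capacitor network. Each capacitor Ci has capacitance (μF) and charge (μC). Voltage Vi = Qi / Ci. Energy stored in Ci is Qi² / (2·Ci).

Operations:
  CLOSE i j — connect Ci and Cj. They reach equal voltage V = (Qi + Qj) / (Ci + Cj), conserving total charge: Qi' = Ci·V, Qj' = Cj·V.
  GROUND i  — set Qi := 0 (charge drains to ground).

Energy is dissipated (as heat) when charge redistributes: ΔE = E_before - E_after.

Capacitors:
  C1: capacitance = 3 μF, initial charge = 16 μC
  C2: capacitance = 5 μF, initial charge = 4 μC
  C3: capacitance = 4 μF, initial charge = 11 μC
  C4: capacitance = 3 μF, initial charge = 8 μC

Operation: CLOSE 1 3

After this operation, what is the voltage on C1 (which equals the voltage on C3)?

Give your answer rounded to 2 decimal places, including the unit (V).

Answer: 3.86 V

Derivation:
Initial: C1(3μF, Q=16μC, V=5.33V), C2(5μF, Q=4μC, V=0.80V), C3(4μF, Q=11μC, V=2.75V), C4(3μF, Q=8μC, V=2.67V)
Op 1: CLOSE 1-3: Q_total=27.00, C_total=7.00, V=3.86; Q1=11.57, Q3=15.43; dissipated=5.720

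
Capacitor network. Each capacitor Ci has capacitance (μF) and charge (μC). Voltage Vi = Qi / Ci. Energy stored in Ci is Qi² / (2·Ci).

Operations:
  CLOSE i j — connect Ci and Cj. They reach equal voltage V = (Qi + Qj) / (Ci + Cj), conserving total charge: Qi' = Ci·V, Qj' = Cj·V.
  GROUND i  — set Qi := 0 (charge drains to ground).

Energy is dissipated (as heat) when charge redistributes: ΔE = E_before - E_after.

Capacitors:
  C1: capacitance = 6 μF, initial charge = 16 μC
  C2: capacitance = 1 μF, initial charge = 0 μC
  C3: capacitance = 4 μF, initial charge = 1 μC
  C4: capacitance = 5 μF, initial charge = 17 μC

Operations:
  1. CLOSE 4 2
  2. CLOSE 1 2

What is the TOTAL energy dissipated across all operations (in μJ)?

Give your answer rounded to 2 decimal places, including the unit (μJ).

Initial: C1(6μF, Q=16μC, V=2.67V), C2(1μF, Q=0μC, V=0.00V), C3(4μF, Q=1μC, V=0.25V), C4(5μF, Q=17μC, V=3.40V)
Op 1: CLOSE 4-2: Q_total=17.00, C_total=6.00, V=2.83; Q4=14.17, Q2=2.83; dissipated=4.817
Op 2: CLOSE 1-2: Q_total=18.83, C_total=7.00, V=2.69; Q1=16.14, Q2=2.69; dissipated=0.012
Total dissipated: 4.829 μJ

Answer: 4.83 μJ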